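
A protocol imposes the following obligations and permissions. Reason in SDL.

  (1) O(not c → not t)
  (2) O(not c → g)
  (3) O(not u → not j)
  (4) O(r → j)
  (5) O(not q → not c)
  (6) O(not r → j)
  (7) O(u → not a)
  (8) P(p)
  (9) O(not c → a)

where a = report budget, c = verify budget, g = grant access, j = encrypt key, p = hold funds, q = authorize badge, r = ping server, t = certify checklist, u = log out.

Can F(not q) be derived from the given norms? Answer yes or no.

Premises 6 and 4 are O(not r → j) and O(r → j); every ideal world satisfies not r or r, so in either case j holds — hence O(j).
The contrapositive of premise 3 (O(not u → not j)) is O(j → u), and O(j) is already established, so O(u).
From O(u) and premise 7, O(u → not a), we obtain O(not a).
Premise 9, O(not c → a), contraposes to O(not a → c); with O(not a) we get O(c).
The contrapositive of premise 5 (O(not q → not c)) is O(c → q), and O(c) is already established, so O(q).
Premises 1, 2, 8 do not contribute to this derivation.
So O(q) holds, i.e. F(not q). The claim follows.

Yes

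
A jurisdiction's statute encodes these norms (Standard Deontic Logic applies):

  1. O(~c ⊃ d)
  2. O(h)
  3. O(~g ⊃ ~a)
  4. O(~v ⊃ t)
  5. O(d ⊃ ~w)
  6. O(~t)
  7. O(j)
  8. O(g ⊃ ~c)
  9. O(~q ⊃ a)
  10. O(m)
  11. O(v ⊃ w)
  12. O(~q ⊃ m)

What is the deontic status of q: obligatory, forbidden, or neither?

Obligatory

Premise 6 states O(~t) outright.
Premise 4, O(~v ⊃ t), contraposes to O(~t ⊃ v); with O(~t) we get O(v).
From O(v) and premise 11, O(v ⊃ w), we obtain O(w).
The contrapositive of premise 5 (O(d ⊃ ~w)) is O(w ⊃ ~d), and O(w) is already established, so O(~d).
Premise 1, O(~c ⊃ d), contraposes to O(~d ⊃ c); with O(~d) we get O(c).
Premise 8 is O(g ⊃ ~c); contrapositively O(c ⊃ ~g). Since O(c) holds, K gives O(~g).
From O(~g) and premise 3, O(~g ⊃ ~a), we obtain O(~a).
Premise 9, O(~q ⊃ a), contraposes to O(~a ⊃ q); with O(~a) we get O(q).
Premises 2, 7, 10, 12 do not contribute to this derivation.
Hence q is obligatory.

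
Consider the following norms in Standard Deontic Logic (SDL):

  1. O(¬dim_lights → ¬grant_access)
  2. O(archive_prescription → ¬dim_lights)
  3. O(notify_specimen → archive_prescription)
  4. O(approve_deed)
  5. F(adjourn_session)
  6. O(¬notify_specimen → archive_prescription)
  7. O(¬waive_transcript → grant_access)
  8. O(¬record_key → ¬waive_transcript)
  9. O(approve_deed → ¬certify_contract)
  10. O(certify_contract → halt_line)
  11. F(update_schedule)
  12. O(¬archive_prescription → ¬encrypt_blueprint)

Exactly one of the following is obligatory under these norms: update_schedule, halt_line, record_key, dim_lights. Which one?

record_key

Premises 3 and 6 are O(notify_specimen → archive_prescription) and O(¬notify_specimen → archive_prescription); every ideal world satisfies notify_specimen or ¬notify_specimen, so in either case archive_prescription holds — hence O(archive_prescription).
With premise 2, O(archive_prescription → ¬dim_lights), the K-axiom yields O(¬dim_lights).
With premise 1, O(¬dim_lights → ¬grant_access), the K-axiom yields O(¬grant_access).
Premise 7, O(¬waive_transcript → grant_access), contraposes to O(¬grant_access → waive_transcript); with O(¬grant_access) we get O(waive_transcript).
Premise 8, O(¬record_key → ¬waive_transcript), contraposes to O(waive_transcript → record_key); with O(waive_transcript) we get O(record_key).
So O(record_key) holds — record_key is obligatory. None of the other listed options is made obligatory by any chain of premises.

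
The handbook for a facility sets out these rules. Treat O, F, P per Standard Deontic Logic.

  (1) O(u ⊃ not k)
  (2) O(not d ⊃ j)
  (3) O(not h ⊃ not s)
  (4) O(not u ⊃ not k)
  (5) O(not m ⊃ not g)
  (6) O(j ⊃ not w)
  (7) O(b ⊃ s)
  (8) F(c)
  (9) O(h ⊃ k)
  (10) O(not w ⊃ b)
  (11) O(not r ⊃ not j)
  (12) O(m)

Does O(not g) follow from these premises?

No

Premise 5 is O(not m ⊃ not g), but O(not m) is not derivable from the premises, so it does not yield O(not g).
No other premise forces O(not g). An ideal world satisfying every premise can still have not g false, so O(not g) is not derivable.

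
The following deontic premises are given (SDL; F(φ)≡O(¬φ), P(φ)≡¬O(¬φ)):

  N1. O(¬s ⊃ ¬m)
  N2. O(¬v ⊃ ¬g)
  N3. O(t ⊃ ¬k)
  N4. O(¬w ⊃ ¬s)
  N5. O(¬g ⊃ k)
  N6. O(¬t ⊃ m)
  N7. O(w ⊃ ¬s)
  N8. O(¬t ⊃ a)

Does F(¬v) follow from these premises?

Yes

Premises 4 and 7 are O(¬w ⊃ ¬s) and O(w ⊃ ¬s); every ideal world satisfies ¬w or w, so in either case ¬s holds — hence O(¬s).
Premise 1 is O(¬s ⊃ ¬m); since O(¬s), deontic closure gives O(¬m).
Premise 6 is O(¬t ⊃ m); contrapositively O(¬m ⊃ t). Since O(¬m) holds, K gives O(t).
With premise 3, O(t ⊃ ¬k), the K-axiom yields O(¬k).
Premise 5 is O(¬g ⊃ k); contrapositively O(¬k ⊃ g). Since O(¬k) holds, K gives O(g).
Premise 2, O(¬v ⊃ ¬g), contraposes to O(g ⊃ v); with O(g) we get O(v).
Premise 8 does not contribute to this derivation.
So O(v) holds, i.e. F(¬v). The claim follows.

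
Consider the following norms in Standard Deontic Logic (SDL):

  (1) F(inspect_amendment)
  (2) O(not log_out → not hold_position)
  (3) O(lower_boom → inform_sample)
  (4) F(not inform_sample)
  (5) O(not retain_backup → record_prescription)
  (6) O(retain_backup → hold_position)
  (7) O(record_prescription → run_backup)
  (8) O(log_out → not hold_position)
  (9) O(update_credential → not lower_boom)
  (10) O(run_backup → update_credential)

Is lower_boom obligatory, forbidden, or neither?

Premises 8 and 2 cover both cases: O(log_out → not hold_position) and O(not log_out → not hold_position). Since log_out ∨ not log_out is a tautology, O(not hold_position) follows.
Premise 6, O(retain_backup → hold_position), contraposes to O(not hold_position → not retain_backup); with O(not hold_position) we get O(not retain_backup).
With premise 5, O(not retain_backup → record_prescription), the K-axiom yields O(record_prescription).
With premise 7, O(record_prescription → run_backup), the K-axiom yields O(run_backup).
From O(run_backup) and premise 10, O(run_backup → update_credential), we obtain O(update_credential).
With premise 9, O(update_credential → not lower_boom), the K-axiom yields O(not lower_boom).
Premises 1, 3, 4 do not contribute to this derivation.
Thus O(not lower_boom), which is F(lower_boom): lower_boom is forbidden.

Forbidden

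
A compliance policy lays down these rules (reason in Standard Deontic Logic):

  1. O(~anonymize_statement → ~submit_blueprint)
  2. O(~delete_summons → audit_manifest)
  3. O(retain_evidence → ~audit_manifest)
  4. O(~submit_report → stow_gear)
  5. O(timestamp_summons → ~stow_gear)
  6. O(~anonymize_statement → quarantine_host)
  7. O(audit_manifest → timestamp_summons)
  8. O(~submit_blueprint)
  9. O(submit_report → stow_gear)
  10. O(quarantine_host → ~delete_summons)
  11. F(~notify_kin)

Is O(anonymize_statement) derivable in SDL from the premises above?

Yes

Premises 4 and 9 are O(~submit_report → stow_gear) and O(submit_report → stow_gear); every ideal world satisfies ~submit_report or submit_report, so in either case stow_gear holds — hence O(stow_gear).
Premise 5, O(timestamp_summons → ~stow_gear), contraposes to O(stow_gear → ~timestamp_summons); with O(stow_gear) we get O(~timestamp_summons).
Premise 7, O(audit_manifest → timestamp_summons), contraposes to O(~timestamp_summons → ~audit_manifest); with O(~timestamp_summons) we get O(~audit_manifest).
Premise 2 is O(~delete_summons → audit_manifest); contrapositively O(~audit_manifest → delete_summons). Since O(~audit_manifest) holds, K gives O(delete_summons).
Premise 10, O(quarantine_host → ~delete_summons), contraposes to O(delete_summons → ~quarantine_host); with O(delete_summons) we get O(~quarantine_host).
Premise 6, O(~anonymize_statement → quarantine_host), contraposes to O(~quarantine_host → anonymize_statement); with O(~quarantine_host) we get O(anonymize_statement).
Premises 1, 3, 8, 11 do not contribute to this derivation.
So O(anonymize_statement) follows.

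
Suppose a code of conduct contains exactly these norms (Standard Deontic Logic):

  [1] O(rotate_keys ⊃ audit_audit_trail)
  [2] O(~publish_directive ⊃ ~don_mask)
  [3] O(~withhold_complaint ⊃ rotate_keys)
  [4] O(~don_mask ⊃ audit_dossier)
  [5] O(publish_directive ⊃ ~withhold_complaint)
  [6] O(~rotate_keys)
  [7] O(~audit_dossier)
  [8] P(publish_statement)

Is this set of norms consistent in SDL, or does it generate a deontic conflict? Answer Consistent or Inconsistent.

Premise 6 gives O(~rotate_keys).
Premise 3 is O(~withhold_complaint ⊃ rotate_keys); contrapositively O(~rotate_keys ⊃ withhold_complaint). Since O(~rotate_keys) holds, K gives O(withhold_complaint).
The contrapositive of premise 5 (O(publish_directive ⊃ ~withhold_complaint)) is O(withhold_complaint ⊃ ~publish_directive), and O(withhold_complaint) is already established, so O(~publish_directive).
Premise 2 is O(~publish_directive ⊃ ~don_mask); since O(~publish_directive), deontic closure gives O(~don_mask).
With premise 4, O(~don_mask ⊃ audit_dossier), the K-axiom yields O(audit_dossier).
However, premise 7 gives O(~audit_dossier).
We now have both O(audit_dossier) and O(~audit_dossier) — audit_dossier is simultaneously obligatory and forbidden, violating the D-axiom.

Inconsistent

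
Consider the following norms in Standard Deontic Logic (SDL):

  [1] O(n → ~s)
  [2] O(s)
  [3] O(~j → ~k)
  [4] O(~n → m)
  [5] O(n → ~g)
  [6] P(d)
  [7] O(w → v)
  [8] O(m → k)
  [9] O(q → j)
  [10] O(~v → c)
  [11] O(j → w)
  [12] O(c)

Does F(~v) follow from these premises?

From premise 2 we have O(s).
The contrapositive of premise 1 (O(n → ~s)) is O(s → ~n), and O(s) is already established, so O(~n).
Premise 4 is O(~n → m); since O(~n), deontic closure gives O(m).
Premise 8 is O(m → k); since O(m), deontic closure gives O(k).
Premise 3 is O(~j → ~k); contrapositively O(k → j). Since O(k) holds, K gives O(j).
Premise 11 is O(j → w); since O(j), deontic closure gives O(w).
With premise 7, O(w → v), the K-axiom yields O(v).
Premises 5, 6, 9, 10, 12 do not contribute to this derivation.
So O(v) holds, i.e. F(~v). The claim follows.

Yes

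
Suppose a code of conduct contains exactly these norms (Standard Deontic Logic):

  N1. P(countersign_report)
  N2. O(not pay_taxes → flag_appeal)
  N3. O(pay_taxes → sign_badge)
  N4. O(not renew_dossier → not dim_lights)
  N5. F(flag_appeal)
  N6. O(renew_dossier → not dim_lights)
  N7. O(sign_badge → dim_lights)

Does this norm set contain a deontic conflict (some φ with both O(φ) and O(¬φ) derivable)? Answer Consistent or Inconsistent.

Premises 6 and 4 are O(renew_dossier → not dim_lights) and O(not renew_dossier → not dim_lights); every ideal world satisfies renew_dossier or not renew_dossier, so in either case not dim_lights holds — hence O(not dim_lights).
Premise 7 is O(sign_badge → dim_lights); contrapositively O(not dim_lights → not sign_badge). Since O(not dim_lights) holds, K gives O(not sign_badge).
Premise 3 is O(pay_taxes → sign_badge); contrapositively O(not sign_badge → not pay_taxes). Since O(not sign_badge) holds, K gives O(not pay_taxes).
Premise 2 is O(not pay_taxes → flag_appeal); since O(not pay_taxes), deontic closure gives O(flag_appeal).
Yet premise 5 is F(flag_appeal), i.e. O(not flag_appeal).
We now have both O(flag_appeal) and O(not flag_appeal) — flag_appeal is simultaneously obligatory and forbidden, violating the D-axiom.

Inconsistent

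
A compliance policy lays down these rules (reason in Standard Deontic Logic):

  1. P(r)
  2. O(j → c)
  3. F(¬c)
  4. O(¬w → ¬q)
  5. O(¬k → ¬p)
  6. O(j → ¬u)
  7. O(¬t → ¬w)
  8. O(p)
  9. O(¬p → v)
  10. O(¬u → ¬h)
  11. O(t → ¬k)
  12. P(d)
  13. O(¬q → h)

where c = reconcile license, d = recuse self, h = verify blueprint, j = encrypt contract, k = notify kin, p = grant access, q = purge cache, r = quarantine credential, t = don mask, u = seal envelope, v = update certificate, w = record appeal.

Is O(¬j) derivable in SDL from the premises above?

Yes

Premise 8 states O(p) outright.
Premise 5, O(¬k → ¬p), contraposes to O(p → k); with O(p) we get O(k).
Premise 11 is O(t → ¬k); contrapositively O(k → ¬t). Since O(k) holds, K gives O(¬t).
With premise 7, O(¬t → ¬w), the K-axiom yields O(¬w).
Applying K to premise 4 (O(¬w → ¬q)) and O(¬w) yields O(¬q).
With premise 13, O(¬q → h), the K-axiom yields O(h).
Premise 10, O(¬u → ¬h), contraposes to O(h → u); with O(h) we get O(u).
Premise 6, O(j → ¬u), contraposes to O(u → ¬j); with O(u) we get O(¬j).
Premises 1, 2, 3, 9, 12 do not contribute to this derivation.
So O(¬j) follows.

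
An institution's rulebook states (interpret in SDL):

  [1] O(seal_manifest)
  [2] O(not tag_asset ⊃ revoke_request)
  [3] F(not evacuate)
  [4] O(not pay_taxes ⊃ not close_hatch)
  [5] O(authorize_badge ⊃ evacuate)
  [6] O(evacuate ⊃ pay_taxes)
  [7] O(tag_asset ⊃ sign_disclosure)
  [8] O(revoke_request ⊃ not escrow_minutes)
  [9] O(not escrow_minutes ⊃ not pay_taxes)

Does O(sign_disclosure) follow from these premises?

F(not evacuate) at premise 3 means O(evacuate).
With premise 6, O(evacuate ⊃ pay_taxes), the K-axiom yields O(pay_taxes).
The contrapositive of premise 9 (O(not escrow_minutes ⊃ not pay_taxes)) is O(pay_taxes ⊃ escrow_minutes), and O(pay_taxes) is already established, so O(escrow_minutes).
The contrapositive of premise 8 (O(revoke_request ⊃ not escrow_minutes)) is O(escrow_minutes ⊃ not revoke_request), and O(escrow_minutes) is already established, so O(not revoke_request).
The contrapositive of premise 2 (O(not tag_asset ⊃ revoke_request)) is O(not revoke_request ⊃ tag_asset), and O(not revoke_request) is already established, so O(tag_asset).
Applying K to premise 7 (O(tag_asset ⊃ sign_disclosure)) and O(tag_asset) yields O(sign_disclosure).
Premises 1, 4, 5 do not contribute to this derivation.
So O(sign_disclosure) follows.

Yes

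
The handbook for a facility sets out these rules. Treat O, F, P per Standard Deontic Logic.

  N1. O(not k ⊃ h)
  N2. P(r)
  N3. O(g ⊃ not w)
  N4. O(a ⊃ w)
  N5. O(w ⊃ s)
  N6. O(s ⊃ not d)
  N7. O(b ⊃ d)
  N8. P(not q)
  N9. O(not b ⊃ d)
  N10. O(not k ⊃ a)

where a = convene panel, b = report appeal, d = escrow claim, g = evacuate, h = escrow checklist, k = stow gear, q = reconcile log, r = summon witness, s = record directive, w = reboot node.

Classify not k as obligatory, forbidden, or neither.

Forbidden

By case analysis on not b: premise 9 gives O(not b ⊃ d) and premise 7 gives O(b ⊃ d), so O(d) either way.
The contrapositive of premise 6 (O(s ⊃ not d)) is O(d ⊃ not s), and O(d) is already established, so O(not s).
Premise 5, O(w ⊃ s), contraposes to O(not s ⊃ not w); with O(not s) we get O(not w).
Premise 4 is O(a ⊃ w); contrapositively O(not w ⊃ not a). Since O(not w) holds, K gives O(not a).
The contrapositive of premise 10 (O(not k ⊃ a)) is O(not a ⊃ k), and O(not a) is already established, so O(k).
Premises 1, 2, 3, 8 do not contribute to this derivation.
Thus O(k), which is F(not k): not k is forbidden.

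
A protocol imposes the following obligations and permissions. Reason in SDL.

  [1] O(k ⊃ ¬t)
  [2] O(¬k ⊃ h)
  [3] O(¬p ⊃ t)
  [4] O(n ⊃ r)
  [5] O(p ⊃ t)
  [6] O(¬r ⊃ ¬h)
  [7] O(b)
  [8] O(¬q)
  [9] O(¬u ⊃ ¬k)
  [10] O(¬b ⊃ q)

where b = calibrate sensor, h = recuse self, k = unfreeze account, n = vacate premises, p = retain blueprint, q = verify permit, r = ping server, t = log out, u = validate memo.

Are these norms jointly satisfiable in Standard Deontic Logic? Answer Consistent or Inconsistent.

Consistent

Premise 10 is O(¬b ⊃ q), but O(¬b) is not derivable from the premises, so it does not yield O(q).
So O(q) is not derivable, and the apparent clash with O(¬q) does not arise.
A world satisfying every obligation exists (e.g. b=true, h=true, k=false, n=false, p=false, q=false, r=true, t=true, u=false); no atom is both obligatory and forbidden, so the set is consistent.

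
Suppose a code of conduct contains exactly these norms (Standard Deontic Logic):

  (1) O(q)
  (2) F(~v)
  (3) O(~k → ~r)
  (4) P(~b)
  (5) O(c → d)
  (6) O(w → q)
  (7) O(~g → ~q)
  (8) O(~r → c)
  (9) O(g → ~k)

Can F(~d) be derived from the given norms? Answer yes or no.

Premise 1 states O(q) outright.
The contrapositive of premise 7 (O(~g → ~q)) is O(q → g), and O(q) is already established, so O(g).
Applying K to premise 9 (O(g → ~k)) and O(g) yields O(~k).
Premise 3 is O(~k → ~r); since O(~k), deontic closure gives O(~r).
With premise 8, O(~r → c), the K-axiom yields O(c).
From O(c) and premise 5, O(c → d), we obtain O(d).
Premises 2, 4, 6 do not contribute to this derivation.
So O(d) holds, i.e. F(~d). The claim follows.

Yes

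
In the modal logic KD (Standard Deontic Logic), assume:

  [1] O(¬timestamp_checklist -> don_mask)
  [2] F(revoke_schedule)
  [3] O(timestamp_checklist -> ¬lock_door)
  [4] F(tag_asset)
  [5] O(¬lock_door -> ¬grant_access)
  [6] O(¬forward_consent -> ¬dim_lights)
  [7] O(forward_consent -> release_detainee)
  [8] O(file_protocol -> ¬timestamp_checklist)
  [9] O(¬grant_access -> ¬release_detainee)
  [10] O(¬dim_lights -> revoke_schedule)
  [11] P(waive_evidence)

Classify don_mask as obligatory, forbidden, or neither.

F(revoke_schedule) at premise 2 means O(¬revoke_schedule).
The contrapositive of premise 10 (O(¬dim_lights -> revoke_schedule)) is O(¬revoke_schedule -> dim_lights), and O(¬revoke_schedule) is already established, so O(dim_lights).
Premise 6 is O(¬forward_consent -> ¬dim_lights); contrapositively O(dim_lights -> forward_consent). Since O(dim_lights) holds, K gives O(forward_consent).
Premise 7 is O(forward_consent -> release_detainee); since O(forward_consent), deontic closure gives O(release_detainee).
Premise 9, O(¬grant_access -> ¬release_detainee), contraposes to O(release_detainee -> grant_access); with O(release_detainee) we get O(grant_access).
Premise 5 is O(¬lock_door -> ¬grant_access); contrapositively O(grant_access -> lock_door). Since O(grant_access) holds, K gives O(lock_door).
Premise 3, O(timestamp_checklist -> ¬lock_door), contraposes to O(lock_door -> ¬timestamp_checklist); with O(lock_door) we get O(¬timestamp_checklist).
Premise 1 is O(¬timestamp_checklist -> don_mask); since O(¬timestamp_checklist), deontic closure gives O(don_mask).
Premises 4, 8, 11 do not contribute to this derivation.
Hence don_mask is obligatory.

Obligatory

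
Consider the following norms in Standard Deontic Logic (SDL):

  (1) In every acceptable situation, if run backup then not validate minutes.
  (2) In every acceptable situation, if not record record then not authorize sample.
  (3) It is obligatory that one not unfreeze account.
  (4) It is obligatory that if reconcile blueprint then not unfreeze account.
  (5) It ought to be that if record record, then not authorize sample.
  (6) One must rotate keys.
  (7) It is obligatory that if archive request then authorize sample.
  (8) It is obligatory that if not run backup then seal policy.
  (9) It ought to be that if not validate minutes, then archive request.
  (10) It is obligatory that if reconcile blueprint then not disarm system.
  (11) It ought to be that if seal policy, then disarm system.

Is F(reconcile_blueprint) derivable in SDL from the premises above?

Premises 5 and 2 cover both cases: O(record_record → ¬authorize_sample) and O(¬record_record → ¬authorize_sample). Since record_record ∨ ¬record_record is a tautology, O(¬authorize_sample) follows.
The contrapositive of premise 7 (O(archive_request → authorize_sample)) is O(¬authorize_sample → ¬archive_request), and O(¬authorize_sample) is already established, so O(¬archive_request).
Premise 9, O(¬validate_minutes → archive_request), contraposes to O(¬archive_request → validate_minutes); with O(¬archive_request) we get O(validate_minutes).
The contrapositive of premise 1 (O(run_backup → ¬validate_minutes)) is O(validate_minutes → ¬run_backup), and O(validate_minutes) is already established, so O(¬run_backup).
From O(¬run_backup) and premise 8, O(¬run_backup → seal_policy), we obtain O(seal_policy).
Premise 11 is O(seal_policy → disarm_system); since O(seal_policy), deontic closure gives O(disarm_system).
Premise 10, O(reconcile_blueprint → ¬disarm_system), contraposes to O(disarm_system → ¬reconcile_blueprint); with O(disarm_system) we get O(¬reconcile_blueprint).
Premises 3, 4, 6 do not contribute to this derivation.
So O(¬reconcile_blueprint) holds, i.e. F(reconcile_blueprint). The claim follows.

Yes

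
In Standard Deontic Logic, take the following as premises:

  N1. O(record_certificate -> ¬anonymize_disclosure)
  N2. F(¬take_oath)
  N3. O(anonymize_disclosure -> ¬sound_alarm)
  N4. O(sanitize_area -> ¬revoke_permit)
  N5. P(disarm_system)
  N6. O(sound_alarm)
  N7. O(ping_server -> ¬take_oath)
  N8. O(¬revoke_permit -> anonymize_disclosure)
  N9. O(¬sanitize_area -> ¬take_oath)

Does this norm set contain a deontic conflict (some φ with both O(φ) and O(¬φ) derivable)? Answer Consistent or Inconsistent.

Inconsistent

Premise 6 states O(sound_alarm) outright.
Premise 3 is O(anonymize_disclosure -> ¬sound_alarm); contrapositively O(sound_alarm -> ¬anonymize_disclosure). Since O(sound_alarm) holds, K gives O(¬anonymize_disclosure).
Premise 8, O(¬revoke_permit -> anonymize_disclosure), contraposes to O(¬anonymize_disclosure -> revoke_permit); with O(¬anonymize_disclosure) we get O(revoke_permit).
Premise 4, O(sanitize_area -> ¬revoke_permit), contraposes to O(revoke_permit -> ¬sanitize_area); with O(revoke_permit) we get O(¬sanitize_area).
With premise 9, O(¬sanitize_area -> ¬take_oath), the K-axiom yields O(¬take_oath).
Yet premise 2 is F(¬take_oath), i.e. O(take_oath).
We now have both O(¬take_oath) and O(take_oath) — take_oath is simultaneously obligatory and forbidden, violating the D-axiom.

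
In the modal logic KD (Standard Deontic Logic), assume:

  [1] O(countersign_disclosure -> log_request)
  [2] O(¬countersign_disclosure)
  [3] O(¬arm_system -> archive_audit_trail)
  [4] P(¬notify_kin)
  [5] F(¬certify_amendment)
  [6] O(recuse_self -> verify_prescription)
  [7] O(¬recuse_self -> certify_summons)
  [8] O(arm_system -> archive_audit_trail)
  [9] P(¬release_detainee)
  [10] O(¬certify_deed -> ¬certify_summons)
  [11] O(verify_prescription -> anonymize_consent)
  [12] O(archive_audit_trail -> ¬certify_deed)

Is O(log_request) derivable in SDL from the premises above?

Premise 1 is O(countersign_disclosure -> log_request), but O(countersign_disclosure) is not derivable from the premises, so it does not yield O(log_request).
No other premise forces O(log_request). An ideal world satisfying every premise can still have log_request false, so O(log_request) is not derivable.

No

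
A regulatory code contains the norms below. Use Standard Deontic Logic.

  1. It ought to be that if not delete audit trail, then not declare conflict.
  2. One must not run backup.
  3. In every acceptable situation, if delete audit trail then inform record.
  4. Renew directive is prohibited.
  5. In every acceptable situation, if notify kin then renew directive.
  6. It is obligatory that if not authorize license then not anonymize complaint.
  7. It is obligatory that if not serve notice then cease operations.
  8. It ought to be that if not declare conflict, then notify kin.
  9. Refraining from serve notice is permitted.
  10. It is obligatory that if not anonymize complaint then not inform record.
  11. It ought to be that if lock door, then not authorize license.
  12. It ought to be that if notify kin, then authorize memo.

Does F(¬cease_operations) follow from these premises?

Premise 7 is O(¬serve_notice → cease_operations), but O(¬serve_notice) is not derivable from the premises (the permission P(¬serve_notice) asserts only ¬O(serve_notice), not O(¬serve_notice)), so it does not yield O(cease_operations).
No other premise forces O(cease_operations). An ideal world satisfying every premise can still have ¬cease_operations true, so F(¬cease_operations) is not derivable.

No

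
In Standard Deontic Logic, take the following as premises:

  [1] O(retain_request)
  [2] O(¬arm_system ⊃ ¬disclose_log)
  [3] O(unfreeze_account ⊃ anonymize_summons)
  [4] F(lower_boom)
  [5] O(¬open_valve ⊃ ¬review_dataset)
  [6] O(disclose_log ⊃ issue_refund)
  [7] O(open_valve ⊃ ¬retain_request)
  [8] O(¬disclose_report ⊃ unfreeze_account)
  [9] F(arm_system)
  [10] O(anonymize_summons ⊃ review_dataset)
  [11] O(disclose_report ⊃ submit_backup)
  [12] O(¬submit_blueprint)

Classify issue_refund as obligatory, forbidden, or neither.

Neither

Premise 6 is O(disclose_log ⊃ issue_refund), but O(disclose_log) is not derivable from the premises, so it does not yield O(issue_refund).
No premise or chain of K-axiom applications forces O(issue_refund), and none forces O(¬issue_refund). So issue_refund is neither obligatory nor forbidden under these norms.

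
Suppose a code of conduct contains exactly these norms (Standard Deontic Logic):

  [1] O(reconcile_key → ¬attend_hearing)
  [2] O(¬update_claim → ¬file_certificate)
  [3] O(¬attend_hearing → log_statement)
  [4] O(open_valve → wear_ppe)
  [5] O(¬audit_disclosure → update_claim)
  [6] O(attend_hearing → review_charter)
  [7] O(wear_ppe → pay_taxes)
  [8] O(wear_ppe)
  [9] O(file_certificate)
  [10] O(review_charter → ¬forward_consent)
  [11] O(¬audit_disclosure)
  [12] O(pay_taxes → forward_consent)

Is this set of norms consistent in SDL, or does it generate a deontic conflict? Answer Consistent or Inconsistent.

Premise 2 is O(¬update_claim → ¬file_certificate), but O(¬update_claim) is not derivable from the premises, so it does not yield O(¬file_certificate).
So O(¬file_certificate) is not derivable, and the apparent clash with O(file_certificate) does not arise.
A world satisfying every obligation exists (e.g. attend_hearing=false, audit_disclosure=false, file_certificate=true, forward_consent=true, log_statement=true, open_valve=false, pay_taxes=true, reconcile_key=false, review_charter=false, update_claim=true, wear_ppe=true); no atom is both obligatory and forbidden, so the set is consistent.

Consistent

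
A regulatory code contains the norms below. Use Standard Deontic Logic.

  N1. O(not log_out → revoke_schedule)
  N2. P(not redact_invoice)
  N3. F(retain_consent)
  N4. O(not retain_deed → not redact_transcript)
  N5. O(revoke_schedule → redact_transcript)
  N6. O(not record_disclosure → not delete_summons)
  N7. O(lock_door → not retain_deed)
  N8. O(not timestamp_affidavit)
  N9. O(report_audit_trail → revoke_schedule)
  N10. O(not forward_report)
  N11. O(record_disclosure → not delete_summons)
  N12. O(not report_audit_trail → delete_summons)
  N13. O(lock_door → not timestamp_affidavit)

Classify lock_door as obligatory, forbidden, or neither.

Forbidden

By case analysis on not record_disclosure: premise 6 gives O(not record_disclosure → not delete_summons) and premise 11 gives O(record_disclosure → not delete_summons), so O(not delete_summons) either way.
Premise 12 is O(not report_audit_trail → delete_summons); contrapositively O(not delete_summons → report_audit_trail). Since O(not delete_summons) holds, K gives O(report_audit_trail).
From O(report_audit_trail) and premise 9, O(report_audit_trail → revoke_schedule), we obtain O(revoke_schedule).
Premise 5 is O(revoke_schedule → redact_transcript); since O(revoke_schedule), deontic closure gives O(redact_transcript).
Premise 4, O(not retain_deed → not redact_transcript), contraposes to O(redact_transcript → retain_deed); with O(redact_transcript) we get O(retain_deed).
Premise 7 is O(lock_door → not retain_deed); contrapositively O(retain_deed → not lock_door). Since O(retain_deed) holds, K gives O(not lock_door).
Premises 1, 2, 3, 8, 10, 13 do not contribute to this derivation.
Thus O(not lock_door), which is F(lock_door): lock_door is forbidden.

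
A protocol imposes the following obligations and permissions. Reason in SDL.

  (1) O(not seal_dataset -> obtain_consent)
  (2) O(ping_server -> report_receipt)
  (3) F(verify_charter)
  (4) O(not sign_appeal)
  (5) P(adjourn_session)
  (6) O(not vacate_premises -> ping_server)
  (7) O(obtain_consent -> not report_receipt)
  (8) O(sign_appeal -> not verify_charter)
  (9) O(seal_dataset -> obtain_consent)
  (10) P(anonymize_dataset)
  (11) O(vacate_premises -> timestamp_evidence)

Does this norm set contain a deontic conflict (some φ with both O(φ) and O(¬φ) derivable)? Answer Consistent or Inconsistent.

Consistent

Premise 8 is O(sign_appeal -> not verify_charter); even if O(not verify_charter) held, inferring O(sign_appeal) would be affirming the consequent — invalid.
So O(sign_appeal) is not derivable, and the apparent clash with O(not sign_appeal) does not arise.
A world satisfying every obligation exists (e.g. adjourn_session=false, anonymize_dataset=false, obtain_consent=true, ping_server=false, report_receipt=false, seal_dataset=false, sign_appeal=false, timestamp_evidence=true, vacate_premises=true, verify_charter=false); no atom is both obligatory and forbidden, so the set is consistent.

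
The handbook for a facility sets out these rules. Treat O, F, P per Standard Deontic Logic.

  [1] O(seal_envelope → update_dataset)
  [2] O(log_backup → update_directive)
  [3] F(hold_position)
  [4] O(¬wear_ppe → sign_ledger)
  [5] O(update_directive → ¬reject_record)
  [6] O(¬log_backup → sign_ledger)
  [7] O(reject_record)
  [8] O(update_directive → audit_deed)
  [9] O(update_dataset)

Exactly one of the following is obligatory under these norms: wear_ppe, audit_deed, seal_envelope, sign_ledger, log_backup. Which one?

sign_ledger

Premise 7 states O(reject_record) outright.
The contrapositive of premise 5 (O(update_directive → ¬reject_record)) is O(reject_record → ¬update_directive), and O(reject_record) is already established, so O(¬update_directive).
Premise 2, O(log_backup → update_directive), contraposes to O(¬update_directive → ¬log_backup); with O(¬update_directive) we get O(¬log_backup).
Premise 6 is O(¬log_backup → sign_ledger); since O(¬log_backup), deontic closure gives O(sign_ledger).
So O(sign_ledger) holds — sign_ledger is obligatory. None of the other listed options is made obligatory by any chain of premises.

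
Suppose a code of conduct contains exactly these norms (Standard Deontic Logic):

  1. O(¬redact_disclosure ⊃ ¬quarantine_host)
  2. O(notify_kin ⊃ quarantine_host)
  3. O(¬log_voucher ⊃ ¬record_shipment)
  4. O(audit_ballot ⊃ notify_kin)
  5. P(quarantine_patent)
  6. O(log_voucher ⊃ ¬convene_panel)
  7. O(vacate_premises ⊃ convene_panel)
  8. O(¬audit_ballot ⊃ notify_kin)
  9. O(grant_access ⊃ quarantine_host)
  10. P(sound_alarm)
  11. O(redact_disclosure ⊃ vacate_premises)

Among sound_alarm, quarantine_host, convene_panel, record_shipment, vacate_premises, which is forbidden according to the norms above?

record_shipment

Premises 8 and 4 cover both cases: O(¬audit_ballot ⊃ notify_kin) and O(audit_ballot ⊃ notify_kin). Since ¬audit_ballot ∨ audit_ballot is a tautology, O(notify_kin) follows.
With premise 2, O(notify_kin ⊃ quarantine_host), the K-axiom yields O(quarantine_host).
Premise 1 is O(¬redact_disclosure ⊃ ¬quarantine_host); contrapositively O(quarantine_host ⊃ redact_disclosure). Since O(quarantine_host) holds, K gives O(redact_disclosure).
Premise 11 is O(redact_disclosure ⊃ vacate_premises); since O(redact_disclosure), deontic closure gives O(vacate_premises).
Applying K to premise 7 (O(vacate_premises ⊃ convene_panel)) and O(vacate_premises) yields O(convene_panel).
The contrapositive of premise 6 (O(log_voucher ⊃ ¬convene_panel)) is O(convene_panel ⊃ ¬log_voucher), and O(convene_panel) is already established, so O(¬log_voucher).
From O(¬log_voucher) and premise 3, O(¬log_voucher ⊃ ¬record_shipment), we obtain O(¬record_shipment).
So O(¬record_shipment) holds, i.e. record_shipment is forbidden. None of the other listed options is forbidden under the premises.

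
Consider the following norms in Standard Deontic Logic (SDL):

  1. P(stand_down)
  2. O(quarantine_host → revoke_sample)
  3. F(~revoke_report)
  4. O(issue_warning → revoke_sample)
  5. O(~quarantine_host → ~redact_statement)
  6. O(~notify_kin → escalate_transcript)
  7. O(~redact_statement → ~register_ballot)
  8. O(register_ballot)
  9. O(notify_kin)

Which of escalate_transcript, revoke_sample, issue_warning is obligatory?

revoke_sample

Premise 8 gives O(register_ballot).
The contrapositive of premise 7 (O(~redact_statement → ~register_ballot)) is O(register_ballot → redact_statement), and O(register_ballot) is already established, so O(redact_statement).
Premise 5, O(~quarantine_host → ~redact_statement), contraposes to O(redact_statement → quarantine_host); with O(redact_statement) we get O(quarantine_host).
With premise 2, O(quarantine_host → revoke_sample), the K-axiom yields O(revoke_sample).
So O(revoke_sample) holds — revoke_sample is obligatory. None of the other listed options is made obligatory by any chain of premises.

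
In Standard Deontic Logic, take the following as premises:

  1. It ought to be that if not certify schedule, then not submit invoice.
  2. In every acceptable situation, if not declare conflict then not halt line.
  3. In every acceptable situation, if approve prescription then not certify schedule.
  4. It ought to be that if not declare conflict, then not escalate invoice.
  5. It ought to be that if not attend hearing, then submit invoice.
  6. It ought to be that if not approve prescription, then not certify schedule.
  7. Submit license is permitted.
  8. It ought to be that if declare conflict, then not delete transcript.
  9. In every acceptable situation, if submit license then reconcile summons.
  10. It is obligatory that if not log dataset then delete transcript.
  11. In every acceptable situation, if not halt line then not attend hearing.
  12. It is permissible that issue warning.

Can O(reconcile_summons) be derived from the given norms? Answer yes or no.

No

Premise 9 is O(submit_license → reconcile_summons), but O(submit_license) is not derivable from the premises (the permission P(submit_license) asserts only ¬O(¬submit_license), not O(submit_license)), so it does not yield O(reconcile_summons).
No other premise forces O(reconcile_summons). An ideal world satisfying every premise can still have reconcile_summons false, so O(reconcile_summons) is not derivable.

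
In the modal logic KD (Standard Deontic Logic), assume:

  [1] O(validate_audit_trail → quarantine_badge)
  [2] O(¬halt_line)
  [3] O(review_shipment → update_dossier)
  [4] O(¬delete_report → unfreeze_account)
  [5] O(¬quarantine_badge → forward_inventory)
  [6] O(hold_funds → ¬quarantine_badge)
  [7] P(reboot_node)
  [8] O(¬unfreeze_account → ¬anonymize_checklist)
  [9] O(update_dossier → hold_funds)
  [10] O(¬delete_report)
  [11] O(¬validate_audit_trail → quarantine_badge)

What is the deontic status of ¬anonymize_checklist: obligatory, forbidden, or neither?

Neither

Premise 8 is O(¬unfreeze_account → ¬anonymize_checklist), but O(¬unfreeze_account) is not derivable from the premises, so it does not yield O(¬anonymize_checklist).
No premise or chain of K-axiom applications forces O(¬anonymize_checklist), and none forces O(anonymize_checklist). So ¬anonymize_checklist is neither obligatory nor forbidden under these norms.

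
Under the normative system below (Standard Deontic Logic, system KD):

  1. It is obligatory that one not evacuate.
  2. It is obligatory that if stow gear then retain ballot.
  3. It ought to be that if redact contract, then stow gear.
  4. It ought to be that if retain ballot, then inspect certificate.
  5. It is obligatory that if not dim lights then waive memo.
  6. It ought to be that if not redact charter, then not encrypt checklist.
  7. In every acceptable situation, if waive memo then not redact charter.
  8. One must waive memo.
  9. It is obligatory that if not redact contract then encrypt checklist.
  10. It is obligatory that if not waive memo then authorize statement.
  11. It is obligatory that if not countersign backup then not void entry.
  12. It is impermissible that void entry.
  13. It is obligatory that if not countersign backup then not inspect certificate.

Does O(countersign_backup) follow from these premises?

From premise 8 we have O(waive_memo).
Applying K to premise 7 (O(waive_memo → ¬redact_charter)) and O(waive_memo) yields O(¬redact_charter).
From O(¬redact_charter) and premise 6, O(¬redact_charter → ¬encrypt_checklist), we obtain O(¬encrypt_checklist).
Premise 9, O(¬redact_contract → encrypt_checklist), contraposes to O(¬encrypt_checklist → redact_contract); with O(¬encrypt_checklist) we get O(redact_contract).
With premise 3, O(redact_contract → stow_gear), the K-axiom yields O(stow_gear).
Premise 2 is O(stow_gear → retain_ballot); since O(stow_gear), deontic closure gives O(retain_ballot).
From O(retain_ballot) and premise 4, O(retain_ballot → inspect_certificate), we obtain O(inspect_certificate).
The contrapositive of premise 13 (O(¬countersign_backup → ¬inspect_certificate)) is O(inspect_certificate → countersign_backup), and O(inspect_certificate) is already established, so O(countersign_backup).
Premises 1, 5, 10, 11, 12 do not contribute to this derivation.
So O(countersign_backup) follows.

Yes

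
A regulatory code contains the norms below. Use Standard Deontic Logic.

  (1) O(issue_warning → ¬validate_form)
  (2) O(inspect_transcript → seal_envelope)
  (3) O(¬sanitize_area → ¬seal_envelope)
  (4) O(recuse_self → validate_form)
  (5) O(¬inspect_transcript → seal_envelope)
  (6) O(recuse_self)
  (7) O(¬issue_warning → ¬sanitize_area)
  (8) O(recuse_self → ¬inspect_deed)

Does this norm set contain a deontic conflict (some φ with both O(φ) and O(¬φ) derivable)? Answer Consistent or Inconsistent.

By case analysis on inspect_transcript: premise 2 gives O(inspect_transcript → seal_envelope) and premise 5 gives O(¬inspect_transcript → seal_envelope), so O(seal_envelope) either way.
Premise 3, O(¬sanitize_area → ¬seal_envelope), contraposes to O(seal_envelope → sanitize_area); with O(seal_envelope) we get O(sanitize_area).
The contrapositive of premise 7 (O(¬issue_warning → ¬sanitize_area)) is O(sanitize_area → issue_warning), and O(sanitize_area) is already established, so O(issue_warning).
Premise 1 is O(issue_warning → ¬validate_form); since O(issue_warning), deontic closure gives O(¬validate_form).
Premise 4, O(recuse_self → validate_form), contraposes to O(¬validate_form → ¬recuse_self); with O(¬validate_form) we get O(¬recuse_self).
Yet premise 6 states O(recuse_self).
We now have both O(¬recuse_self) and O(recuse_self) — recuse_self is simultaneously obligatory and forbidden, violating the D-axiom.

Inconsistent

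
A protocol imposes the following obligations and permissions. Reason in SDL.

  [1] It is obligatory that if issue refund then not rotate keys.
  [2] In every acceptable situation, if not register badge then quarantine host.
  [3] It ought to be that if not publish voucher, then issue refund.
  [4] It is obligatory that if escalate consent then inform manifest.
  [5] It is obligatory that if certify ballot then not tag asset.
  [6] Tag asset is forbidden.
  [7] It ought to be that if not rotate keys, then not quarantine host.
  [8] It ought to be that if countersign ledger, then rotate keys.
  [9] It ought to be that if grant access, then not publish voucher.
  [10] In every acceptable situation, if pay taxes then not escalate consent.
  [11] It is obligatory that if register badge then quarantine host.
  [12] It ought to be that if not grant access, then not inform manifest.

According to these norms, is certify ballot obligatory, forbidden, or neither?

Neither

Premise 5 is O(certify_ballot → ¬tag_asset); even if O(¬tag_asset) held, inferring O(certify_ballot) would be affirming the consequent — invalid.
No premise or chain of K-axiom applications forces O(certify_ballot), and none forces O(¬certify_ballot). So certify_ballot is neither obligatory nor forbidden under these norms.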